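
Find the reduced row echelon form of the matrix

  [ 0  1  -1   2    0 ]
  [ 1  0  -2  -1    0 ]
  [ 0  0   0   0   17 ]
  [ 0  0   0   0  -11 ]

Swap R1 and R2.
Multiply R3 by 1/17.
Add 11 times R3 to R4.

[[1, 0, -2, -1, 0], [0, 1, -1, 2, 0], [0, 0, 0, 0, 1], [0, 0, 0, 0, 0]]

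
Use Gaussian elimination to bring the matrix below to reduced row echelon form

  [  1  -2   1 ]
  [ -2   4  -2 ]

ρ2 → ρ2 + 2·ρ1
  [ 1  -2  1 ]
  [ 0   0  0 ]

[[1, -2, 1], [0, 0, 0]]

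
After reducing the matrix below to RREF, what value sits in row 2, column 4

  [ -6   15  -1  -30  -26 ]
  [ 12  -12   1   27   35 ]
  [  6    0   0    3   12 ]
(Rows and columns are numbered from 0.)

R1 ← -1/6·R1
  [  1  -5/2  1/6   5  13/3 ]
  [ 12   -12    1  27    35 ]
  [  6     0    0   3    12 ]
R2 ← R2 − 12·R1
  [ 1  -5/2  1/6    5  13/3 ]
  [ 0    18   -1  -33   -17 ]
  [ 6     0    0    3    12 ]
R3 ← R3 − 6·R1
  [ 1  -5/2  1/6    5  13/3 ]
  [ 0    18   -1  -33   -17 ]
  [ 0    15   -1  -27   -14 ]
R2 ← 1/18·R2
  [ 1  -5/2    1/6      5    13/3 ]
  [ 0     1  -1/18  -11/6  -17/18 ]
  [ 0    15     -1    -27     -14 ]
R3 ← R3 − 15·R2
  [ 1  -5/2    1/6      5    13/3 ]
  [ 0     1  -1/18  -11/6  -17/18 ]
  [ 0     0   -1/6    1/2     1/6 ]
R3 ← -6·R3
  [ 1  -5/2    1/6      5    13/3 ]
  [ 0     1  -1/18  -11/6  -17/18 ]
  [ 0     0      1     -3      -1 ]
R2 ← R2 + 1/18·R3
  [ 1  -5/2  1/6   5  13/3 ]
  [ 0     1    0  -2    -1 ]
  [ 0     0    1  -3    -1 ]
R1 ← R1 − 1/6·R3
  [ 1  -5/2  0  11/2  9/2 ]
  [ 0     1  0    -2   -1 ]
  [ 0     0  1    -3   -1 ]
R1 ← R1 + 5/2·R2
  [ 1  0  0  1/2   2 ]
  [ 0  1  0   -2  -1 ]
  [ 0  0  1   -3  -1 ]

-1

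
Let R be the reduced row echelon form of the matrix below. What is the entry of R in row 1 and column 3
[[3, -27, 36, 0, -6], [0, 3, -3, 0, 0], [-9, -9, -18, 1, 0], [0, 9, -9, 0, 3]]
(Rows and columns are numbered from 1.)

3

Multiply r1 by 1/3.
  [  1  -9   12  0  -2 ]
  [  0   3   -3  0   0 ]
  [ -9  -9  -18  1   0 ]
  [  0   9   -9  0   3 ]
Add 9 times r1 to r3.
  [ 1   -9  12  0   -2 ]
  [ 0    3  -3  0    0 ]
  [ 0  -90  90  1  -18 ]
  [ 0    9  -9  0    3 ]
Multiply r2 by 1/3.
  [ 1   -9  12  0   -2 ]
  [ 0    1  -1  0    0 ]
  [ 0  -90  90  1  -18 ]
  [ 0    9  -9  0    3 ]
Add 90 times r2 to r3.
  [ 1  -9  12  0   -2 ]
  [ 0   1  -1  0    0 ]
  [ 0   0   0  1  -18 ]
  [ 0   9  -9  0    3 ]
Subtract 9 times r2 from r4.
  [ 1  -9  12  0   -2 ]
  [ 0   1  -1  0    0 ]
  [ 0   0   0  1  -18 ]
  [ 0   0   0  0    3 ]
Multiply r4 by 1/3.
  [ 1  -9  12  0   -2 ]
  [ 0   1  -1  0    0 ]
  [ 0   0   0  1  -18 ]
  [ 0   0   0  0    1 ]
Add 18 times r4 to r3.
  [ 1  -9  12  0  -2 ]
  [ 0   1  -1  0   0 ]
  [ 0   0   0  1   0 ]
  [ 0   0   0  0   1 ]
Add 2 times r4 to r1.
  [ 1  -9  12  0  0 ]
  [ 0   1  -1  0  0 ]
  [ 0   0   0  1  0 ]
  [ 0   0   0  0  1 ]
Add 9 times r2 to r1.
  [ 1  0   3  0  0 ]
  [ 0  1  -1  0  0 ]
  [ 0  0   0  1  0 ]
  [ 0  0   0  0  1 ]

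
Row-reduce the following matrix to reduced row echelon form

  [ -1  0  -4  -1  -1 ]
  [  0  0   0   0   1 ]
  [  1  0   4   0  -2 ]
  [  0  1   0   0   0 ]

[[1, 0, 4, 0, 0], [0, 1, 0, 0, 0], [0, 0, 0, 1, 0], [0, 0, 0, 0, 1]]

ρ1 → -1·ρ1
ρ3 → ρ3 − ρ1
ρ2 ↔ ρ4
ρ3 → -1·ρ3
ρ3 → ρ3 − 3·ρ4
ρ1 → ρ1 − ρ4
ρ1 → ρ1 − ρ3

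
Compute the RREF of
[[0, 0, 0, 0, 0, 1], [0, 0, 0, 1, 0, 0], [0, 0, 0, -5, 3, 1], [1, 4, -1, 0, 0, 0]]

[[1, 4, -1, 0, 0, 0], [0, 0, 0, 1, 0, 0], [0, 0, 0, 0, 1, 0], [0, 0, 0, 0, 0, 1]]

R1 <-> R4
R3 -> R3 + 5·R2
R3 -> 1/3·R3
R3 -> R3 − 1/3·R4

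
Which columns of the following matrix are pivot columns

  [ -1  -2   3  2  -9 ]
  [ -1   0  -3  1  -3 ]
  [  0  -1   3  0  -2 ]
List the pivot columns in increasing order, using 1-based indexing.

ρ1 := -1·ρ1
ρ2 := ρ2 + ρ1
ρ2 := 1/2·ρ2
ρ3 := ρ3 + ρ2
ρ3 := -2·ρ3
ρ2 := ρ2 + 1/2·ρ3
ρ1 := ρ1 + 2·ρ3
ρ1 := ρ1 − 2·ρ2
Pivot columns are the columns containing a leading 1.

1, 2, 4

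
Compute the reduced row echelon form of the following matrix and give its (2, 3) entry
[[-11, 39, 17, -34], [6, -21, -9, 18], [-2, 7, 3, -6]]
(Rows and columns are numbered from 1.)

R1 -> -1/11·R1
  [  1  -39/11  -17/11  34/11 ]
  [  6     -21      -9     18 ]
  [ -2       7       3     -6 ]
R2 -> R2 − 6·R1
  [  1  -39/11  -17/11  34/11 ]
  [  0    3/11    3/11  -6/11 ]
  [ -2       7       3     -6 ]
R3 -> R3 + 2·R1
  [ 1  -39/11  -17/11  34/11 ]
  [ 0    3/11    3/11  -6/11 ]
  [ 0   -1/11   -1/11   2/11 ]
R2 -> 11/3·R2
  [ 1  -39/11  -17/11  34/11 ]
  [ 0       1       1     -2 ]
  [ 0   -1/11   -1/11   2/11 ]
R3 -> R3 + 1/11·R2
  [ 1  -39/11  -17/11  34/11 ]
  [ 0       1       1     -2 ]
  [ 0       0       0      0 ]
R1 -> R1 + 39/11·R2
  [ 1  0  2  -4 ]
  [ 0  1  1  -2 ]
  [ 0  0  0   0 ]

1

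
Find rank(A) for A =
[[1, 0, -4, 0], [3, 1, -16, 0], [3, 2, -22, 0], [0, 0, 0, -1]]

r2 → r2 − 3·r1
  [ 1  0   -4   0 ]
  [ 0  1   -4   0 ]
  [ 3  2  -22   0 ]
  [ 0  0    0  -1 ]
r3 → r3 − 3·r1
  [ 1  0   -4   0 ]
  [ 0  1   -4   0 ]
  [ 0  2  -10   0 ]
  [ 0  0    0  -1 ]
r3 → r3 − 2·r2
  [ 1  0  -4   0 ]
  [ 0  1  -4   0 ]
  [ 0  0  -2   0 ]
  [ 0  0   0  -1 ]
r3 → -1/2·r3
  [ 1  0  -4   0 ]
  [ 0  1  -4   0 ]
  [ 0  0   1   0 ]
  [ 0  0   0  -1 ]
r4 → -1·r4
  [ 1  0  -4  0 ]
  [ 0  1  -4  0 ]
  [ 0  0   1  0 ]
  [ 0  0   0  1 ]
r2 → r2 + 4·r3
  [ 1  0  -4  0 ]
  [ 0  1   0  0 ]
  [ 0  0   1  0 ]
  [ 0  0   0  1 ]
r1 → r1 + 4·r3
  [ 1  0  0  0 ]
  [ 0  1  0  0 ]
  [ 0  0  1  0 ]
  [ 0  0  0  1 ]
The reduced form has 4 nonzero rows.

rank = 4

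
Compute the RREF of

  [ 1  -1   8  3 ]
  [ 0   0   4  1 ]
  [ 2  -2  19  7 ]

[[1, -1, 0, 0], [0, 0, 1, 0], [0, 0, 0, 1]]

Subtract 2 times ρ1 from ρ3.
  [ 1  -1  8  3 ]
  [ 0   0  4  1 ]
  [ 0   0  3  1 ]
Multiply ρ2 by 1/4.
  [ 1  -1  8    3 ]
  [ 0   0  1  1/4 ]
  [ 0   0  3    1 ]
Subtract 3 times ρ2 from ρ3.
  [ 1  -1  8    3 ]
  [ 0   0  1  1/4 ]
  [ 0   0  0  1/4 ]
Multiply ρ3 by 4.
  [ 1  -1  8    3 ]
  [ 0   0  1  1/4 ]
  [ 0   0  0    1 ]
Subtract 1/4 times ρ3 from ρ2.
  [ 1  -1  8  3 ]
  [ 0   0  1  0 ]
  [ 0   0  0  1 ]
Subtract 3 times ρ3 from ρ1.
  [ 1  -1  8  0 ]
  [ 0   0  1  0 ]
  [ 0   0  0  1 ]
Subtract 8 times ρ2 from ρ1.
  [ 1  -1  0  0 ]
  [ 0   0  1  0 ]
  [ 0   0  0  1 ]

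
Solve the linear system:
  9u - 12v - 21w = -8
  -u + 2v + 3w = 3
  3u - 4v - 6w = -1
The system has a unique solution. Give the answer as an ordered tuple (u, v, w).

(5, 3/2, 5/3)

Form the augmented matrix and row-reduce:
  [  9  -12  -21  |  -8 ]
  [ -1    2    3  |   3 ]
  [  3   -4   -6  |  -1 ]
ρ1 := 1/9·ρ1
  [  1  -4/3  -7/3  |  -8/9 ]
  [ -1     2     3  |     3 ]
  [  3    -4    -6  |    -1 ]
ρ2 := ρ2 + ρ1
  [ 1  -4/3  -7/3  |  -8/9 ]
  [ 0   2/3   2/3  |  19/9 ]
  [ 3    -4    -6  |    -1 ]
ρ3 := ρ3 − 3·ρ1
  [ 1  -4/3  -7/3  |  -8/9 ]
  [ 0   2/3   2/3  |  19/9 ]
  [ 0     0     1  |   5/3 ]
ρ2 := 3/2·ρ2
  [ 1  -4/3  -7/3  |  -8/9 ]
  [ 0     1     1  |  19/6 ]
  [ 0     0     1  |   5/3 ]
ρ2 := ρ2 − ρ3
  [ 1  -4/3  -7/3  |  -8/9 ]
  [ 0     1     0  |   3/2 ]
  [ 0     0     1  |   5/3 ]
ρ1 := ρ1 + 7/3·ρ3
  [ 1  -4/3  0  |    3 ]
  [ 0     1  0  |  3/2 ]
  [ 0     0  1  |  5/3 ]
ρ1 := ρ1 + 4/3·ρ2
  [ 1  0  0  |    5 ]
  [ 0  1  0  |  3/2 ]
  [ 0  0  1  |  5/3 ]
Reading off the last column: u = 5, v = 3/2, w = 5/3.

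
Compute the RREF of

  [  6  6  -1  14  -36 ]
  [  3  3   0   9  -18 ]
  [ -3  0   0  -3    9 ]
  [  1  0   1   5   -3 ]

Multiply ρ1 by 1/6.
  [  1  1  -1/6  7/3   -6 ]
  [  3  3     0    9  -18 ]
  [ -3  0     0   -3    9 ]
  [  1  0     1    5   -3 ]
Subtract 3 times ρ1 from ρ2.
  [  1  1  -1/6  7/3  -6 ]
  [  0  0   1/2    2   0 ]
  [ -3  0     0   -3   9 ]
  [  1  0     1    5  -3 ]
Add 3 times ρ1 to ρ3.
  [ 1  1  -1/6  7/3  -6 ]
  [ 0  0   1/2    2   0 ]
  [ 0  3  -1/2    4  -9 ]
  [ 1  0     1    5  -3 ]
Subtract ρ1 from ρ4.
  [ 1   1  -1/6  7/3  -6 ]
  [ 0   0   1/2    2   0 ]
  [ 0   3  -1/2    4  -9 ]
  [ 0  -1   7/6  8/3   3 ]
Swap ρ2 and ρ3.
  [ 1   1  -1/6  7/3  -6 ]
  [ 0   3  -1/2    4  -9 ]
  [ 0   0   1/2    2   0 ]
  [ 0  -1   7/6  8/3   3 ]
Multiply ρ2 by 1/3.
  [ 1   1  -1/6  7/3  -6 ]
  [ 0   1  -1/6  4/3  -3 ]
  [ 0   0   1/2    2   0 ]
  [ 0  -1   7/6  8/3   3 ]
Add ρ2 to ρ4.
  [ 1  1  -1/6  7/3  -6 ]
  [ 0  1  -1/6  4/3  -3 ]
  [ 0  0   1/2    2   0 ]
  [ 0  0     1    4   0 ]
Multiply ρ3 by 2.
  [ 1  1  -1/6  7/3  -6 ]
  [ 0  1  -1/6  4/3  -3 ]
  [ 0  0     1    4   0 ]
  [ 0  0     1    4   0 ]
Subtract ρ3 from ρ4.
  [ 1  1  -1/6  7/3  -6 ]
  [ 0  1  -1/6  4/3  -3 ]
  [ 0  0     1    4   0 ]
  [ 0  0     0    0   0 ]
Add 1/6 times ρ3 to ρ2.
  [ 1  1  -1/6  7/3  -6 ]
  [ 0  1     0    2  -3 ]
  [ 0  0     1    4   0 ]
  [ 0  0     0    0   0 ]
Add 1/6 times ρ3 to ρ1.
  [ 1  1  0  3  -6 ]
  [ 0  1  0  2  -3 ]
  [ 0  0  1  4   0 ]
  [ 0  0  0  0   0 ]
Subtract ρ2 from ρ1.
  [ 1  0  0  1  -3 ]
  [ 0  1  0  2  -3 ]
  [ 0  0  1  4   0 ]
  [ 0  0  0  0   0 ]

[[1, 0, 0, 1, -3], [0, 1, 0, 2, -3], [0, 0, 1, 4, 0], [0, 0, 0, 0, 0]]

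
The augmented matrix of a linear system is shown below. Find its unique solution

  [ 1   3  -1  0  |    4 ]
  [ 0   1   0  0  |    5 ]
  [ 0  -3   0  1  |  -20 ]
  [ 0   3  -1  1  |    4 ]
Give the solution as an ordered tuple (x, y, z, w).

Add 3 times R2 to R3.
  [ 1  3  -1  0  |   4 ]
  [ 0  1   0  0  |   5 ]
  [ 0  0   0  1  |  -5 ]
  [ 0  3  -1  1  |   4 ]
Subtract 3 times R2 from R4.
  [ 1  3  -1  0  |    4 ]
  [ 0  1   0  0  |    5 ]
  [ 0  0   0  1  |   -5 ]
  [ 0  0  -1  1  |  -11 ]
Swap R3 and R4.
  [ 1  3  -1  0  |    4 ]
  [ 0  1   0  0  |    5 ]
  [ 0  0  -1  1  |  -11 ]
  [ 0  0   0  1  |   -5 ]
Multiply R3 by -1.
  [ 1  3  -1   0  |   4 ]
  [ 0  1   0   0  |   5 ]
  [ 0  0   1  -1  |  11 ]
  [ 0  0   0   1  |  -5 ]
Add R4 to R3.
  [ 1  3  -1  0  |   4 ]
  [ 0  1   0  0  |   5 ]
  [ 0  0   1  0  |   6 ]
  [ 0  0   0  1  |  -5 ]
Add R3 to R1.
  [ 1  3  0  0  |  10 ]
  [ 0  1  0  0  |   5 ]
  [ 0  0  1  0  |   6 ]
  [ 0  0  0  1  |  -5 ]
Subtract 3 times R2 from R1.
  [ 1  0  0  0  |  -5 ]
  [ 0  1  0  0  |   5 ]
  [ 0  0  1  0  |   6 ]
  [ 0  0  0  1  |  -5 ]
Reading off the last column: x = -5, y = 5, z = 6, w = -5.

(-5, 5, 6, -5)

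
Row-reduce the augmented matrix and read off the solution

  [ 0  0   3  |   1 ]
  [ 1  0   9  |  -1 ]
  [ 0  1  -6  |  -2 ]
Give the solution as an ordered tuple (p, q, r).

r1 <-> r2
r2 <-> r3
r3 := 1/3·r3
r2 := r2 + 6·r3
r1 := r1 − 9·r3
Reading off the last column: p = -4, q = 0, r = 1/3.

(-4, 0, 1/3)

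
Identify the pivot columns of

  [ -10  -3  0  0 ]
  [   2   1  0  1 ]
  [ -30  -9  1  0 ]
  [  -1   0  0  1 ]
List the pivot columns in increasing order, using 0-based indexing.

r1 → -1/10·r1
  [   1  3/10  0  0 ]
  [   2     1  0  1 ]
  [ -30    -9  1  0 ]
  [  -1     0  0  1 ]
r2 → r2 − 2·r1
  [   1  3/10  0  0 ]
  [   0   2/5  0  1 ]
  [ -30    -9  1  0 ]
  [  -1     0  0  1 ]
r3 → r3 + 30·r1
  [  1  3/10  0  0 ]
  [  0   2/5  0  1 ]
  [  0     0  1  0 ]
  [ -1     0  0  1 ]
r4 → r4 + r1
  [ 1  3/10  0  0 ]
  [ 0   2/5  0  1 ]
  [ 0     0  1  0 ]
  [ 0  3/10  0  1 ]
r2 → 5/2·r2
  [ 1  3/10  0    0 ]
  [ 0     1  0  5/2 ]
  [ 0     0  1    0 ]
  [ 0  3/10  0    1 ]
r4 → r4 − 3/10·r2
  [ 1  3/10  0    0 ]
  [ 0     1  0  5/2 ]
  [ 0     0  1    0 ]
  [ 0     0  0  1/4 ]
r4 → 4·r4
  [ 1  3/10  0    0 ]
  [ 0     1  0  5/2 ]
  [ 0     0  1    0 ]
  [ 0     0  0    1 ]
r2 → r2 − 5/2·r4
  [ 1  3/10  0  0 ]
  [ 0     1  0  0 ]
  [ 0     0  1  0 ]
  [ 0     0  0  1 ]
r1 → r1 − 3/10·r2
  [ 1  0  0  0 ]
  [ 0  1  0  0 ]
  [ 0  0  1  0 ]
  [ 0  0  0  1 ]
Pivot columns are the columns containing a leading 1.

0, 1, 2, 3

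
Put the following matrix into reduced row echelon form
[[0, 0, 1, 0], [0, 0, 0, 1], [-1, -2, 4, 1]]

r1 ↔ r3
r1 ← -1·r1
r2 ↔ r3
r1 ← r1 + r3
r1 ← r1 + 4·r2

[[1, 2, 0, 0], [0, 0, 1, 0], [0, 0, 0, 1]]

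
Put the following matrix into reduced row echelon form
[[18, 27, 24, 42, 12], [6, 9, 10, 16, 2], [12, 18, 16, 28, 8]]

R1 := 1/18·R1
R2 := R2 − 6·R1
R3 := R3 − 12·R1
R2 := 1/2·R2
R1 := R1 − 4/3·R2

[[1, 3/2, 0, 1, 2], [0, 0, 1, 1, -1], [0, 0, 0, 0, 0]]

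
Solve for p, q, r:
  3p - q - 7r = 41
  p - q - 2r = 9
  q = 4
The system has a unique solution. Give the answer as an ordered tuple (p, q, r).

Form the augmented matrix and row-reduce:
  [ 3  -1  -7  |  41 ]
  [ 1  -1  -2  |   9 ]
  [ 0   1   0  |   4 ]
R1 -> 1/3·R1
  [ 1  -1/3  -7/3  |  41/3 ]
  [ 1    -1    -2  |     9 ]
  [ 0     1     0  |     4 ]
R2 -> R2 − R1
  [ 1  -1/3  -7/3  |   41/3 ]
  [ 0  -2/3   1/3  |  -14/3 ]
  [ 0     1     0  |      4 ]
R2 -> -3/2·R2
  [ 1  -1/3  -7/3  |  41/3 ]
  [ 0     1  -1/2  |     7 ]
  [ 0     1     0  |     4 ]
R3 -> R3 − R2
  [ 1  -1/3  -7/3  |  41/3 ]
  [ 0     1  -1/2  |     7 ]
  [ 0     0   1/2  |    -3 ]
R3 -> 2·R3
  [ 1  -1/3  -7/3  |  41/3 ]
  [ 0     1  -1/2  |     7 ]
  [ 0     0     1  |    -6 ]
R2 -> R2 + 1/2·R3
  [ 1  -1/3  -7/3  |  41/3 ]
  [ 0     1     0  |     4 ]
  [ 0     0     1  |    -6 ]
R1 -> R1 + 7/3·R3
  [ 1  -1/3  0  |  -1/3 ]
  [ 0     1  0  |     4 ]
  [ 0     0  1  |    -6 ]
R1 -> R1 + 1/3·R2
  [ 1  0  0  |   1 ]
  [ 0  1  0  |   4 ]
  [ 0  0  1  |  -6 ]
Reading off the last column: p = 1, q = 4, r = -6.

(1, 4, -6)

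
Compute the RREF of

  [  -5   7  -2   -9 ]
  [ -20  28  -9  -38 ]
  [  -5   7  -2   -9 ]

r1 -> -1/5·r1
  [   1  -7/5  2/5  9/5 ]
  [ -20    28   -9  -38 ]
  [  -5     7   -2   -9 ]
r2 -> r2 + 20·r1
  [  1  -7/5  2/5  9/5 ]
  [  0     0   -1   -2 ]
  [ -5     7   -2   -9 ]
r3 -> r3 + 5·r1
  [ 1  -7/5  2/5  9/5 ]
  [ 0     0   -1   -2 ]
  [ 0     0    0    0 ]
r2 -> -1·r2
  [ 1  -7/5  2/5  9/5 ]
  [ 0     0    1    2 ]
  [ 0     0    0    0 ]
r1 -> r1 − 2/5·r2
  [ 1  -7/5  0  1 ]
  [ 0     0  1  2 ]
  [ 0     0  0  0 ]

[[1, -7/5, 0, 1], [0, 0, 1, 2], [0, 0, 0, 0]]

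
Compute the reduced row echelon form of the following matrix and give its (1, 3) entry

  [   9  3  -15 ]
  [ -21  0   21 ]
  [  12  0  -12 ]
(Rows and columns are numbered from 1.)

-1

R1 := 1/9·R1
  [   1  1/3  -5/3 ]
  [ -21    0    21 ]
  [  12    0   -12 ]
R2 := R2 + 21·R1
  [  1  1/3  -5/3 ]
  [  0    7   -14 ]
  [ 12    0   -12 ]
R3 := R3 − 12·R1
  [ 1  1/3  -5/3 ]
  [ 0    7   -14 ]
  [ 0   -4     8 ]
R2 := 1/7·R2
  [ 1  1/3  -5/3 ]
  [ 0    1    -2 ]
  [ 0   -4     8 ]
R3 := R3 + 4·R2
  [ 1  1/3  -5/3 ]
  [ 0    1    -2 ]
  [ 0    0     0 ]
R1 := R1 − 1/3·R2
  [ 1  0  -1 ]
  [ 0  1  -2 ]
  [ 0  0   0 ]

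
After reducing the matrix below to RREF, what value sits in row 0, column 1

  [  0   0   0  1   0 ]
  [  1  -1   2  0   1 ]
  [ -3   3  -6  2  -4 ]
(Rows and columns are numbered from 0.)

ρ1 ↔ ρ2
  [  1  -1   2  0   1 ]
  [  0   0   0  1   0 ]
  [ -3   3  -6  2  -4 ]
ρ3 → ρ3 + 3·ρ1
  [ 1  -1  2  0   1 ]
  [ 0   0  0  1   0 ]
  [ 0   0  0  2  -1 ]
ρ3 → ρ3 − 2·ρ2
  [ 1  -1  2  0   1 ]
  [ 0   0  0  1   0 ]
  [ 0   0  0  0  -1 ]
ρ3 → -1·ρ3
  [ 1  -1  2  0  1 ]
  [ 0   0  0  1  0 ]
  [ 0   0  0  0  1 ]
ρ1 → ρ1 − ρ3
  [ 1  -1  2  0  0 ]
  [ 0   0  0  1  0 ]
  [ 0   0  0  0  1 ]

-1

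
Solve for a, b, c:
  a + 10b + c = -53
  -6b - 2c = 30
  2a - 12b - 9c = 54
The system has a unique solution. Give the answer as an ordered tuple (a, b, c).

(-3, -5, 0)

Form the augmented matrix and row-reduce:
  [ 1   10   1  |  -53 ]
  [ 0   -6  -2  |   30 ]
  [ 2  -12  -9  |   54 ]
ρ3 := ρ3 − 2·ρ1
  [ 1   10    1  |  -53 ]
  [ 0   -6   -2  |   30 ]
  [ 0  -32  -11  |  160 ]
ρ2 := -1/6·ρ2
  [ 1   10    1  |  -53 ]
  [ 0    1  1/3  |   -5 ]
  [ 0  -32  -11  |  160 ]
ρ3 := ρ3 + 32·ρ2
  [ 1  10     1  |  -53 ]
  [ 0   1   1/3  |   -5 ]
  [ 0   0  -1/3  |    0 ]
ρ3 := -3·ρ3
  [ 1  10    1  |  -53 ]
  [ 0   1  1/3  |   -5 ]
  [ 0   0    1  |    0 ]
ρ2 := ρ2 − 1/3·ρ3
  [ 1  10  1  |  -53 ]
  [ 0   1  0  |   -5 ]
  [ 0   0  1  |    0 ]
ρ1 := ρ1 − ρ3
  [ 1  10  0  |  -53 ]
  [ 0   1  0  |   -5 ]
  [ 0   0  1  |    0 ]
ρ1 := ρ1 − 10·ρ2
  [ 1  0  0  |  -3 ]
  [ 0  1  0  |  -5 ]
  [ 0  0  1  |   0 ]
Reading off the last column: a = -3, b = -5, c = 0.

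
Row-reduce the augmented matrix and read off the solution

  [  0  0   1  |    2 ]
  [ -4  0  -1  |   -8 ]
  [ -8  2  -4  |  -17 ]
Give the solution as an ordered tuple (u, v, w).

(3/2, 3/2, 2)

Swap r1 and r2.
Multiply r1 by -1/4.
Add 8 times r1 to r3.
Swap r2 and r3.
Multiply r2 by 1/2.
Add r3 to r2.
Subtract 1/4 times r3 from r1.
Reading off the last column: u = 3/2, v = 3/2, w = 2.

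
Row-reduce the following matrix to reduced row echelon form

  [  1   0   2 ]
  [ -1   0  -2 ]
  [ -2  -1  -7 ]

r2 ← r2 + r1
  [  1   0   2 ]
  [  0   0   0 ]
  [ -2  -1  -7 ]
r3 ← r3 + 2·r1
  [ 1   0   2 ]
  [ 0   0   0 ]
  [ 0  -1  -3 ]
r2 <=> r3
  [ 1   0   2 ]
  [ 0  -1  -3 ]
  [ 0   0   0 ]
r2 ← -1·r2
  [ 1  0  2 ]
  [ 0  1  3 ]
  [ 0  0  0 ]

[[1, 0, 2], [0, 1, 3], [0, 0, 0]]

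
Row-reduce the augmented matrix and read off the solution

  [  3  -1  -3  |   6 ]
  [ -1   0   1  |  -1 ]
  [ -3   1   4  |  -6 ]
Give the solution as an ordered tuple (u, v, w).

Multiply R1 by 1/3.
  [  1  -1/3  -1  |   2 ]
  [ -1     0   1  |  -1 ]
  [ -3     1   4  |  -6 ]
Add R1 to R2.
  [  1  -1/3  -1  |   2 ]
  [  0  -1/3   0  |   1 ]
  [ -3     1   4  |  -6 ]
Add 3 times R1 to R3.
  [ 1  -1/3  -1  |  2 ]
  [ 0  -1/3   0  |  1 ]
  [ 0     0   1  |  0 ]
Multiply R2 by -3.
  [ 1  -1/3  -1  |   2 ]
  [ 0     1   0  |  -3 ]
  [ 0     0   1  |   0 ]
Add R3 to R1.
  [ 1  -1/3  0  |   2 ]
  [ 0     1  0  |  -3 ]
  [ 0     0  1  |   0 ]
Add 1/3 times R2 to R1.
  [ 1  0  0  |   1 ]
  [ 0  1  0  |  -3 ]
  [ 0  0  1  |   0 ]
Reading off the last column: u = 1, v = -3, w = 0.

(1, -3, 0)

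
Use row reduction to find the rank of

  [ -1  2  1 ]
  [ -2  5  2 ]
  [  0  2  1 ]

R1 ← -1·R1
  [  1  -2  -1 ]
  [ -2   5   2 ]
  [  0   2   1 ]
R2 ← R2 + 2·R1
  [ 1  -2  -1 ]
  [ 0   1   0 ]
  [ 0   2   1 ]
R3 ← R3 − 2·R2
  [ 1  -2  -1 ]
  [ 0   1   0 ]
  [ 0   0   1 ]
R1 ← R1 + R3
  [ 1  -2  0 ]
  [ 0   1  0 ]
  [ 0   0  1 ]
R1 ← R1 + 2·R2
  [ 1  0  0 ]
  [ 0  1  0 ]
  [ 0  0  1 ]
The reduced form has 3 nonzero rows.

rank = 3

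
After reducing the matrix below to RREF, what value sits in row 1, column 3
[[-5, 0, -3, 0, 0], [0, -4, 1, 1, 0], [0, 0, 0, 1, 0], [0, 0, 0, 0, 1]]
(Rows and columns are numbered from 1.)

Multiply ρ1 by -1/5.
  [ 1   0  3/5  0  0 ]
  [ 0  -4    1  1  0 ]
  [ 0   0    0  1  0 ]
  [ 0   0    0  0  1 ]
Multiply ρ2 by -1/4.
  [ 1  0   3/5     0  0 ]
  [ 0  1  -1/4  -1/4  0 ]
  [ 0  0     0     1  0 ]
  [ 0  0     0     0  1 ]
Add 1/4 times ρ3 to ρ2.
  [ 1  0   3/5  0  0 ]
  [ 0  1  -1/4  0  0 ]
  [ 0  0     0  1  0 ]
  [ 0  0     0  0  1 ]

3/5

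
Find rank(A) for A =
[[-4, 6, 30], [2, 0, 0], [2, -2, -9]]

Multiply R1 by -1/4.
  [ 1  -3/2  -15/2 ]
  [ 2     0      0 ]
  [ 2    -2     -9 ]
Subtract 2 times R1 from R2.
  [ 1  -3/2  -15/2 ]
  [ 0     3     15 ]
  [ 2    -2     -9 ]
Subtract 2 times R1 from R3.
  [ 1  -3/2  -15/2 ]
  [ 0     3     15 ]
  [ 0     1      6 ]
Multiply R2 by 1/3.
  [ 1  -3/2  -15/2 ]
  [ 0     1      5 ]
  [ 0     1      6 ]
Subtract R2 from R3.
  [ 1  -3/2  -15/2 ]
  [ 0     1      5 ]
  [ 0     0      1 ]
Subtract 5 times R3 from R2.
  [ 1  -3/2  -15/2 ]
  [ 0     1      0 ]
  [ 0     0      1 ]
Add 15/2 times R3 to R1.
  [ 1  -3/2  0 ]
  [ 0     1  0 ]
  [ 0     0  1 ]
Add 3/2 times R2 to R1.
  [ 1  0  0 ]
  [ 0  1  0 ]
  [ 0  0  1 ]
The reduced form has 3 nonzero rows.

rank = 3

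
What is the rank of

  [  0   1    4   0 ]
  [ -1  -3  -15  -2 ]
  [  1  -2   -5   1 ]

rank = 3

r1 <-> r2
  [ -1  -3  -15  -2 ]
  [  0   1    4   0 ]
  [  1  -2   -5   1 ]
r1 -> -1·r1
  [ 1   3  15  2 ]
  [ 0   1   4  0 ]
  [ 1  -2  -5  1 ]
r3 -> r3 − r1
  [ 1   3   15   2 ]
  [ 0   1    4   0 ]
  [ 0  -5  -20  -1 ]
r3 -> r3 + 5·r2
  [ 1  3  15   2 ]
  [ 0  1   4   0 ]
  [ 0  0   0  -1 ]
r3 -> -1·r3
  [ 1  3  15  2 ]
  [ 0  1   4  0 ]
  [ 0  0   0  1 ]
r1 -> r1 − 2·r3
  [ 1  3  15  0 ]
  [ 0  1   4  0 ]
  [ 0  0   0  1 ]
r1 -> r1 − 3·r2
  [ 1  0  3  0 ]
  [ 0  1  4  0 ]
  [ 0  0  0  1 ]
The reduced form has 3 nonzero rows.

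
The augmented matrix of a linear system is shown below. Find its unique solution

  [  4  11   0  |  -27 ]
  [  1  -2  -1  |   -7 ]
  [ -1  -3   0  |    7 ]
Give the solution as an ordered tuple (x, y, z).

(-4, -1, 5)

ρ1 := 1/4·ρ1
  [  1  11/4   0  |  -27/4 ]
  [  1    -2  -1  |     -7 ]
  [ -1    -3   0  |      7 ]
ρ2 := ρ2 − ρ1
  [  1   11/4   0  |  -27/4 ]
  [  0  -19/4  -1  |   -1/4 ]
  [ -1     -3   0  |      7 ]
ρ3 := ρ3 + ρ1
  [ 1   11/4   0  |  -27/4 ]
  [ 0  -19/4  -1  |   -1/4 ]
  [ 0   -1/4   0  |    1/4 ]
ρ2 := -4/19·ρ2
  [ 1  11/4     0  |  -27/4 ]
  [ 0     1  4/19  |   1/19 ]
  [ 0  -1/4     0  |    1/4 ]
ρ3 := ρ3 + 1/4·ρ2
  [ 1  11/4     0  |  -27/4 ]
  [ 0     1  4/19  |   1/19 ]
  [ 0     0  1/19  |   5/19 ]
ρ3 := 19·ρ3
  [ 1  11/4     0  |  -27/4 ]
  [ 0     1  4/19  |   1/19 ]
  [ 0     0     1  |      5 ]
ρ2 := ρ2 − 4/19·ρ3
  [ 1  11/4  0  |  -27/4 ]
  [ 0     1  0  |     -1 ]
  [ 0     0  1  |      5 ]
ρ1 := ρ1 − 11/4·ρ2
  [ 1  0  0  |  -4 ]
  [ 0  1  0  |  -1 ]
  [ 0  0  1  |   5 ]
Reading off the last column: x = -4, y = -1, z = 5.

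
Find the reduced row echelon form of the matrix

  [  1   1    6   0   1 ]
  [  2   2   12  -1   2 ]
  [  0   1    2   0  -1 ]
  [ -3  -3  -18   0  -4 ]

r2 ← r2 − 2·r1
r4 ← r4 + 3·r1
r2 <-> r3
r3 ← -1·r3
r4 ← -1·r4
r2 ← r2 + r4
r1 ← r1 − r4
r1 ← r1 − r2

[[1, 0, 4, 0, 0], [0, 1, 2, 0, 0], [0, 0, 0, 1, 0], [0, 0, 0, 0, 1]]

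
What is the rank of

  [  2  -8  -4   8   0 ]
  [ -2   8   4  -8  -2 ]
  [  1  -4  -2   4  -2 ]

ρ1 := 1/2·ρ1
  [  1  -4  -2   4   0 ]
  [ -2   8   4  -8  -2 ]
  [  1  -4  -2   4  -2 ]
ρ2 := ρ2 + 2·ρ1
  [ 1  -4  -2  4   0 ]
  [ 0   0   0  0  -2 ]
  [ 1  -4  -2  4  -2 ]
ρ3 := ρ3 − ρ1
  [ 1  -4  -2  4   0 ]
  [ 0   0   0  0  -2 ]
  [ 0   0   0  0  -2 ]
ρ2 := -1/2·ρ2
  [ 1  -4  -2  4   0 ]
  [ 0   0   0  0   1 ]
  [ 0   0   0  0  -2 ]
ρ3 := ρ3 + 2·ρ2
  [ 1  -4  -2  4  0 ]
  [ 0   0   0  0  1 ]
  [ 0   0   0  0  0 ]
The reduced form has 2 nonzero rows.

rank = 2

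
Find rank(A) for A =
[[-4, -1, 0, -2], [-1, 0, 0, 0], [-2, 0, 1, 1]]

rank = 3

Multiply ρ1 by -1/4.
  [  1  1/4  0  1/2 ]
  [ -1    0  0    0 ]
  [ -2    0  1    1 ]
Add ρ1 to ρ2.
  [  1  1/4  0  1/2 ]
  [  0  1/4  0  1/2 ]
  [ -2    0  1    1 ]
Add 2 times ρ1 to ρ3.
  [ 1  1/4  0  1/2 ]
  [ 0  1/4  0  1/2 ]
  [ 0  1/2  1    2 ]
Multiply ρ2 by 4.
  [ 1  1/4  0  1/2 ]
  [ 0    1  0    2 ]
  [ 0  1/2  1    2 ]
Subtract 1/2 times ρ2 from ρ3.
  [ 1  1/4  0  1/2 ]
  [ 0    1  0    2 ]
  [ 0    0  1    1 ]
Subtract 1/4 times ρ2 from ρ1.
  [ 1  0  0  0 ]
  [ 0  1  0  2 ]
  [ 0  0  1  1 ]
The reduced form has 3 nonzero rows.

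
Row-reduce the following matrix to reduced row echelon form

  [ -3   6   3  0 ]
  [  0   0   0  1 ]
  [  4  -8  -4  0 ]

[[1, -2, -1, 0], [0, 0, 0, 1], [0, 0, 0, 0]]

ρ1 ← -1/3·ρ1
  [ 1  -2  -1  0 ]
  [ 0   0   0  1 ]
  [ 4  -8  -4  0 ]
ρ3 ← ρ3 − 4·ρ1
  [ 1  -2  -1  0 ]
  [ 0   0   0  1 ]
  [ 0   0   0  0 ]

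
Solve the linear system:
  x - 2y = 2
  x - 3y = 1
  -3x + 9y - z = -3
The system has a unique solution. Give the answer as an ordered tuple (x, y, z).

Form the augmented matrix and row-reduce:
  [  1  -2   0  |   2 ]
  [  1  -3   0  |   1 ]
  [ -3   9  -1  |  -3 ]
ρ2 := ρ2 − ρ1
  [  1  -2   0  |   2 ]
  [  0  -1   0  |  -1 ]
  [ -3   9  -1  |  -3 ]
ρ3 := ρ3 + 3·ρ1
  [ 1  -2   0  |   2 ]
  [ 0  -1   0  |  -1 ]
  [ 0   3  -1  |   3 ]
ρ2 := -1·ρ2
  [ 1  -2   0  |  2 ]
  [ 0   1   0  |  1 ]
  [ 0   3  -1  |  3 ]
ρ3 := ρ3 − 3·ρ2
  [ 1  -2   0  |  2 ]
  [ 0   1   0  |  1 ]
  [ 0   0  -1  |  0 ]
ρ3 := -1·ρ3
  [ 1  -2  0  |  2 ]
  [ 0   1  0  |  1 ]
  [ 0   0  1  |  0 ]
ρ1 := ρ1 + 2·ρ2
  [ 1  0  0  |  4 ]
  [ 0  1  0  |  1 ]
  [ 0  0  1  |  0 ]
Reading off the last column: x = 4, y = 1, z = 0.

(4, 1, 0)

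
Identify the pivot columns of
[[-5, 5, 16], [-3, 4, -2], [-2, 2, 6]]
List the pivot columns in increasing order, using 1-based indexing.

ρ1 := -1/5·ρ1
  [  1  -1  -16/5 ]
  [ -3   4     -2 ]
  [ -2   2      6 ]
ρ2 := ρ2 + 3·ρ1
  [  1  -1  -16/5 ]
  [  0   1  -58/5 ]
  [ -2   2      6 ]
ρ3 := ρ3 + 2·ρ1
  [ 1  -1  -16/5 ]
  [ 0   1  -58/5 ]
  [ 0   0   -2/5 ]
ρ3 := -5/2·ρ3
  [ 1  -1  -16/5 ]
  [ 0   1  -58/5 ]
  [ 0   0      1 ]
ρ2 := ρ2 + 58/5·ρ3
  [ 1  -1  -16/5 ]
  [ 0   1      0 ]
  [ 0   0      1 ]
ρ1 := ρ1 + 16/5·ρ3
  [ 1  -1  0 ]
  [ 0   1  0 ]
  [ 0   0  1 ]
ρ1 := ρ1 + ρ2
  [ 1  0  0 ]
  [ 0  1  0 ]
  [ 0  0  1 ]
Pivot columns are the columns containing a leading 1.

1, 2, 3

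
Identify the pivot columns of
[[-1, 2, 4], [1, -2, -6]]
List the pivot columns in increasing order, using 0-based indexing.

r1 ← -1·r1
  [ 1  -2  -4 ]
  [ 1  -2  -6 ]
r2 ← r2 − r1
  [ 1  -2  -4 ]
  [ 0   0  -2 ]
r2 ← -1/2·r2
  [ 1  -2  -4 ]
  [ 0   0   1 ]
r1 ← r1 + 4·r2
  [ 1  -2  0 ]
  [ 0   0  1 ]
Pivot columns are the columns containing a leading 1.

0, 2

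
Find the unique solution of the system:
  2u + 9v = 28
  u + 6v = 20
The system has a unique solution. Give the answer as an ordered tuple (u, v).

(-4, 4)

Form the augmented matrix and row-reduce:
  [ 2  9  |  28 ]
  [ 1  6  |  20 ]
R1 → 1/2·R1
R2 → R2 − R1
R2 → 2/3·R2
R1 → R1 − 9/2·R2
Reading off the last column: u = -4, v = 4.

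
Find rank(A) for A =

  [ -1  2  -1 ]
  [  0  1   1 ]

rank = 2

r1 -> -1·r1
  [ 1  -2  1 ]
  [ 0   1  1 ]
r1 -> r1 + 2·r2
  [ 1  0  3 ]
  [ 0  1  1 ]
The reduced form has 2 nonzero rows.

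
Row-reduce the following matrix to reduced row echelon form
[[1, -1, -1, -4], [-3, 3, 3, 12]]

ρ2 := ρ2 + 3·ρ1
  [ 1  -1  -1  -4 ]
  [ 0   0   0   0 ]

[[1, -1, -1, -4], [0, 0, 0, 0]]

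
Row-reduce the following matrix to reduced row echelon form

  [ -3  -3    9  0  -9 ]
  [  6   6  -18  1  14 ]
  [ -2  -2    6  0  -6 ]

Multiply ρ1 by -1/3.
  [  1   1   -3  0   3 ]
  [  6   6  -18  1  14 ]
  [ -2  -2    6  0  -6 ]
Subtract 6 times ρ1 from ρ2.
  [  1   1  -3  0   3 ]
  [  0   0   0  1  -4 ]
  [ -2  -2   6  0  -6 ]
Add 2 times ρ1 to ρ3.
  [ 1  1  -3  0   3 ]
  [ 0  0   0  1  -4 ]
  [ 0  0   0  0   0 ]

[[1, 1, -3, 0, 3], [0, 0, 0, 1, -4], [0, 0, 0, 0, 0]]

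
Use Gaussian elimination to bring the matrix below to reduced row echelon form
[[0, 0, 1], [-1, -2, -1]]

[[1, 2, 0], [0, 0, 1]]

r1 ↔ r2
  [ -1  -2  -1 ]
  [  0   0   1 ]
r1 → -1·r1
  [ 1  2  1 ]
  [ 0  0  1 ]
r1 → r1 − r2
  [ 1  2  0 ]
  [ 0  0  1 ]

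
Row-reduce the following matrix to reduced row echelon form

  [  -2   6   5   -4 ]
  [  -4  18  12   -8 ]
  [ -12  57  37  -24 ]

ρ1 ← -1/2·ρ1
  [   1  -3  -5/2    2 ]
  [  -4  18    12   -8 ]
  [ -12  57    37  -24 ]
ρ2 ← ρ2 + 4·ρ1
  [   1  -3  -5/2    2 ]
  [   0   6     2    0 ]
  [ -12  57    37  -24 ]
ρ3 ← ρ3 + 12·ρ1
  [ 1  -3  -5/2  2 ]
  [ 0   6     2  0 ]
  [ 0  21     7  0 ]
ρ2 ← 1/6·ρ2
  [ 1  -3  -5/2  2 ]
  [ 0   1   1/3  0 ]
  [ 0  21     7  0 ]
ρ3 ← ρ3 − 21·ρ2
  [ 1  -3  -5/2  2 ]
  [ 0   1   1/3  0 ]
  [ 0   0     0  0 ]
ρ1 ← ρ1 + 3·ρ2
  [ 1  0  -3/2  2 ]
  [ 0  1   1/3  0 ]
  [ 0  0     0  0 ]

[[1, 0, -3/2, 2], [0, 1, 1/3, 0], [0, 0, 0, 0]]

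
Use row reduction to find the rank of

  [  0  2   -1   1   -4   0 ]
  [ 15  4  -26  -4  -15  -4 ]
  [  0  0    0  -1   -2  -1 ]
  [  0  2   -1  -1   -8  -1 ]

r1 <=> r2
  [ 15  4  -26  -4  -15  -4 ]
  [  0  2   -1   1   -4   0 ]
  [  0  0    0  -1   -2  -1 ]
  [  0  2   -1  -1   -8  -1 ]
r1 → 1/15·r1
  [ 1  4/15  -26/15  -4/15  -1  -4/15 ]
  [ 0     2      -1      1  -4      0 ]
  [ 0     0       0     -1  -2     -1 ]
  [ 0     2      -1     -1  -8     -1 ]
r2 → 1/2·r2
  [ 1  4/15  -26/15  -4/15  -1  -4/15 ]
  [ 0     1    -1/2    1/2  -2      0 ]
  [ 0     0       0     -1  -2     -1 ]
  [ 0     2      -1     -1  -8     -1 ]
r4 → r4 − 2·r2
  [ 1  4/15  -26/15  -4/15  -1  -4/15 ]
  [ 0     1    -1/2    1/2  -2      0 ]
  [ 0     0       0     -1  -2     -1 ]
  [ 0     0       0     -2  -4     -1 ]
r3 → -1·r3
  [ 1  4/15  -26/15  -4/15  -1  -4/15 ]
  [ 0     1    -1/2    1/2  -2      0 ]
  [ 0     0       0      1   2      1 ]
  [ 0     0       0     -2  -4     -1 ]
r4 → r4 + 2·r3
  [ 1  4/15  -26/15  -4/15  -1  -4/15 ]
  [ 0     1    -1/2    1/2  -2      0 ]
  [ 0     0       0      1   2      1 ]
  [ 0     0       0      0   0      1 ]
r3 → r3 − r4
  [ 1  4/15  -26/15  -4/15  -1  -4/15 ]
  [ 0     1    -1/2    1/2  -2      0 ]
  [ 0     0       0      1   2      0 ]
  [ 0     0       0      0   0      1 ]
r1 → r1 + 4/15·r4
  [ 1  4/15  -26/15  -4/15  -1  0 ]
  [ 0     1    -1/2    1/2  -2  0 ]
  [ 0     0       0      1   2  0 ]
  [ 0     0       0      0   0  1 ]
r2 → r2 − 1/2·r3
  [ 1  4/15  -26/15  -4/15  -1  0 ]
  [ 0     1    -1/2      0  -3  0 ]
  [ 0     0       0      1   2  0 ]
  [ 0     0       0      0   0  1 ]
r1 → r1 + 4/15·r3
  [ 1  4/15  -26/15  0  -7/15  0 ]
  [ 0     1    -1/2  0     -3  0 ]
  [ 0     0       0  1      2  0 ]
  [ 0     0       0  0      0  1 ]
r1 → r1 − 4/15·r2
  [ 1  0  -8/5  0  1/3  0 ]
  [ 0  1  -1/2  0   -3  0 ]
  [ 0  0     0  1    2  0 ]
  [ 0  0     0  0    0  1 ]
The reduced form has 4 nonzero rows.

rank = 4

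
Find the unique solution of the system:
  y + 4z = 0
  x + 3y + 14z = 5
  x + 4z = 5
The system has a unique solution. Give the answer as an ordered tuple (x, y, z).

(5, 0, 0)

Form the augmented matrix and row-reduce:
  [ 0  1   4  |  0 ]
  [ 1  3  14  |  5 ]
  [ 1  0   4  |  5 ]
ρ1 <=> ρ2
  [ 1  3  14  |  5 ]
  [ 0  1   4  |  0 ]
  [ 1  0   4  |  5 ]
ρ3 := ρ3 − ρ1
  [ 1   3   14  |  5 ]
  [ 0   1    4  |  0 ]
  [ 0  -3  -10  |  0 ]
ρ3 := ρ3 + 3·ρ2
  [ 1  3  14  |  5 ]
  [ 0  1   4  |  0 ]
  [ 0  0   2  |  0 ]
ρ3 := 1/2·ρ3
  [ 1  3  14  |  5 ]
  [ 0  1   4  |  0 ]
  [ 0  0   1  |  0 ]
ρ2 := ρ2 − 4·ρ3
  [ 1  3  14  |  5 ]
  [ 0  1   0  |  0 ]
  [ 0  0   1  |  0 ]
ρ1 := ρ1 − 14·ρ3
  [ 1  3  0  |  5 ]
  [ 0  1  0  |  0 ]
  [ 0  0  1  |  0 ]
ρ1 := ρ1 − 3·ρ2
  [ 1  0  0  |  5 ]
  [ 0  1  0  |  0 ]
  [ 0  0  1  |  0 ]
Reading off the last column: x = 5, y = 0, z = 0.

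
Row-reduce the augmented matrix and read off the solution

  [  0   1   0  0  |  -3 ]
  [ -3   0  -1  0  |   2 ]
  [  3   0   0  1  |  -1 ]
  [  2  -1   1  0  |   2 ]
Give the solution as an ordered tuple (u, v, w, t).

(-1, -3, 1, 2)

Swap ρ1 and ρ2.
  [ -3   0  -1  0  |   2 ]
  [  0   1   0  0  |  -3 ]
  [  3   0   0  1  |  -1 ]
  [  2  -1   1  0  |   2 ]
Multiply ρ1 by -1/3.
  [ 1   0  1/3  0  |  -2/3 ]
  [ 0   1    0  0  |    -3 ]
  [ 3   0    0  1  |    -1 ]
  [ 2  -1    1  0  |     2 ]
Subtract 3 times ρ1 from ρ3.
  [ 1   0  1/3  0  |  -2/3 ]
  [ 0   1    0  0  |    -3 ]
  [ 0   0   -1  1  |     1 ]
  [ 2  -1    1  0  |     2 ]
Subtract 2 times ρ1 from ρ4.
  [ 1   0  1/3  0  |  -2/3 ]
  [ 0   1    0  0  |    -3 ]
  [ 0   0   -1  1  |     1 ]
  [ 0  -1  1/3  0  |  10/3 ]
Add ρ2 to ρ4.
  [ 1  0  1/3  0  |  -2/3 ]
  [ 0  1    0  0  |    -3 ]
  [ 0  0   -1  1  |     1 ]
  [ 0  0  1/3  0  |   1/3 ]
Multiply ρ3 by -1.
  [ 1  0  1/3   0  |  -2/3 ]
  [ 0  1    0   0  |    -3 ]
  [ 0  0    1  -1  |    -1 ]
  [ 0  0  1/3   0  |   1/3 ]
Subtract 1/3 times ρ3 from ρ4.
  [ 1  0  1/3    0  |  -2/3 ]
  [ 0  1    0    0  |    -3 ]
  [ 0  0    1   -1  |    -1 ]
  [ 0  0    0  1/3  |   2/3 ]
Multiply ρ4 by 3.
  [ 1  0  1/3   0  |  -2/3 ]
  [ 0  1    0   0  |    -3 ]
  [ 0  0    1  -1  |    -1 ]
  [ 0  0    0   1  |     2 ]
Add ρ4 to ρ3.
  [ 1  0  1/3  0  |  -2/3 ]
  [ 0  1    0  0  |    -3 ]
  [ 0  0    1  0  |     1 ]
  [ 0  0    0  1  |     2 ]
Subtract 1/3 times ρ3 from ρ1.
  [ 1  0  0  0  |  -1 ]
  [ 0  1  0  0  |  -3 ]
  [ 0  0  1  0  |   1 ]
  [ 0  0  0  1  |   2 ]
Reading off the last column: u = -1, v = -3, w = 1, t = 2.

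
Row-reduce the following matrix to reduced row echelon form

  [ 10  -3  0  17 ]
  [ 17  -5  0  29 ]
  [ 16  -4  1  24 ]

ρ1 -> 1/10·ρ1
  [  1  -3/10  0  17/10 ]
  [ 17     -5  0     29 ]
  [ 16     -4  1     24 ]
ρ2 -> ρ2 − 17·ρ1
  [  1  -3/10  0  17/10 ]
  [  0   1/10  0   1/10 ]
  [ 16     -4  1     24 ]
ρ3 -> ρ3 − 16·ρ1
  [ 1  -3/10  0  17/10 ]
  [ 0   1/10  0   1/10 ]
  [ 0    4/5  1  -16/5 ]
ρ2 -> 10·ρ2
  [ 1  -3/10  0  17/10 ]
  [ 0      1  0      1 ]
  [ 0    4/5  1  -16/5 ]
ρ3 -> ρ3 − 4/5·ρ2
  [ 1  -3/10  0  17/10 ]
  [ 0      1  0      1 ]
  [ 0      0  1     -4 ]
ρ1 -> ρ1 + 3/10·ρ2
  [ 1  0  0   2 ]
  [ 0  1  0   1 ]
  [ 0  0  1  -4 ]

[[1, 0, 0, 2], [0, 1, 0, 1], [0, 0, 1, -4]]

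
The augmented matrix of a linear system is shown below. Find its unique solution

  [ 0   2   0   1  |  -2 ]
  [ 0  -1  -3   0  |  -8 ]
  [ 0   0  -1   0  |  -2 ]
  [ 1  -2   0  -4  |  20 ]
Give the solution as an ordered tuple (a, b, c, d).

r1 ↔ r4
  [ 1  -2   0  -4  |  20 ]
  [ 0  -1  -3   0  |  -8 ]
  [ 0   0  -1   0  |  -2 ]
  [ 0   2   0   1  |  -2 ]
r2 -> -1·r2
  [ 1  -2   0  -4  |  20 ]
  [ 0   1   3   0  |   8 ]
  [ 0   0  -1   0  |  -2 ]
  [ 0   2   0   1  |  -2 ]
r4 -> r4 − 2·r2
  [ 1  -2   0  -4  |   20 ]
  [ 0   1   3   0  |    8 ]
  [ 0   0  -1   0  |   -2 ]
  [ 0   0  -6   1  |  -18 ]
r3 -> -1·r3
  [ 1  -2   0  -4  |   20 ]
  [ 0   1   3   0  |    8 ]
  [ 0   0   1   0  |    2 ]
  [ 0   0  -6   1  |  -18 ]
r4 -> r4 + 6·r3
  [ 1  -2  0  -4  |  20 ]
  [ 0   1  3   0  |   8 ]
  [ 0   0  1   0  |   2 ]
  [ 0   0  0   1  |  -6 ]
r1 -> r1 + 4·r4
  [ 1  -2  0  0  |  -4 ]
  [ 0   1  3  0  |   8 ]
  [ 0   0  1  0  |   2 ]
  [ 0   0  0  1  |  -6 ]
r2 -> r2 − 3·r3
  [ 1  -2  0  0  |  -4 ]
  [ 0   1  0  0  |   2 ]
  [ 0   0  1  0  |   2 ]
  [ 0   0  0  1  |  -6 ]
r1 -> r1 + 2·r2
  [ 1  0  0  0  |   0 ]
  [ 0  1  0  0  |   2 ]
  [ 0  0  1  0  |   2 ]
  [ 0  0  0  1  |  -6 ]
Reading off the last column: a = 0, b = 2, c = 2, d = -6.

(0, 2, 2, -6)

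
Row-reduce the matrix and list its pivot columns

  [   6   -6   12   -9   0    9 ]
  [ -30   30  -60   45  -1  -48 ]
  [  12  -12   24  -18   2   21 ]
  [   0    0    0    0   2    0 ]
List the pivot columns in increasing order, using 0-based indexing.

R1 → 1/6·R1
R2 → R2 + 30·R1
R3 → R3 − 12·R1
R2 → -1·R2
R3 → R3 − 2·R2
R4 → R4 − 2·R2
R3 → -1/3·R3
R4 → R4 + 6·R3
R2 → R2 − 3·R3
R1 → R1 − 3/2·R3
Pivot columns are the columns containing a leading 1.

0, 4, 5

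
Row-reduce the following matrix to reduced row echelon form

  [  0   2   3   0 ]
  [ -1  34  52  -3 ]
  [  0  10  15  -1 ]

[[1, 0, -1, 0], [0, 1, 3/2, 0], [0, 0, 0, 1]]

r1 <-> r2
  [ -1  34  52  -3 ]
  [  0   2   3   0 ]
  [  0  10  15  -1 ]
r1 → -1·r1
  [ 1  -34  -52   3 ]
  [ 0    2    3   0 ]
  [ 0   10   15  -1 ]
r2 → 1/2·r2
  [ 1  -34  -52   3 ]
  [ 0    1  3/2   0 ]
  [ 0   10   15  -1 ]
r3 → r3 − 10·r2
  [ 1  -34  -52   3 ]
  [ 0    1  3/2   0 ]
  [ 0    0    0  -1 ]
r3 → -1·r3
  [ 1  -34  -52  3 ]
  [ 0    1  3/2  0 ]
  [ 0    0    0  1 ]
r1 → r1 − 3·r3
  [ 1  -34  -52  0 ]
  [ 0    1  3/2  0 ]
  [ 0    0    0  1 ]
r1 → r1 + 34·r2
  [ 1  0   -1  0 ]
  [ 0  1  3/2  0 ]
  [ 0  0    0  1 ]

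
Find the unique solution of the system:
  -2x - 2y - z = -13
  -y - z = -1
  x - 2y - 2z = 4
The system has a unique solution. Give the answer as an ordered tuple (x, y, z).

Form the augmented matrix and row-reduce:
  [ -2  -2  -1  |  -13 ]
  [  0  -1  -1  |   -1 ]
  [  1  -2  -2  |    4 ]
r1 ← -1/2·r1
  [ 1   1  1/2  |  13/2 ]
  [ 0  -1   -1  |    -1 ]
  [ 1  -2   -2  |     4 ]
r3 ← r3 − r1
  [ 1   1   1/2  |  13/2 ]
  [ 0  -1    -1  |    -1 ]
  [ 0  -3  -5/2  |  -5/2 ]
r2 ← -1·r2
  [ 1   1   1/2  |  13/2 ]
  [ 0   1     1  |     1 ]
  [ 0  -3  -5/2  |  -5/2 ]
r3 ← r3 + 3·r2
  [ 1  1  1/2  |  13/2 ]
  [ 0  1    1  |     1 ]
  [ 0  0  1/2  |   1/2 ]
r3 ← 2·r3
  [ 1  1  1/2  |  13/2 ]
  [ 0  1    1  |     1 ]
  [ 0  0    1  |     1 ]
r2 ← r2 − r3
  [ 1  1  1/2  |  13/2 ]
  [ 0  1    0  |     0 ]
  [ 0  0    1  |     1 ]
r1 ← r1 − 1/2·r3
  [ 1  1  0  |  6 ]
  [ 0  1  0  |  0 ]
  [ 0  0  1  |  1 ]
r1 ← r1 − r2
  [ 1  0  0  |  6 ]
  [ 0  1  0  |  0 ]
  [ 0  0  1  |  1 ]
Reading off the last column: x = 6, y = 0, z = 1.

(6, 0, 1)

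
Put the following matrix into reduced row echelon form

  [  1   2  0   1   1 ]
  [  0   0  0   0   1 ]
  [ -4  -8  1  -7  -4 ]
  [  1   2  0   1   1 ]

R3 → R3 + 4·R1
R4 → R4 − R1
R2 <=> R3
R1 → R1 − R3

[[1, 2, 0, 1, 0], [0, 0, 1, -3, 0], [0, 0, 0, 0, 1], [0, 0, 0, 0, 0]]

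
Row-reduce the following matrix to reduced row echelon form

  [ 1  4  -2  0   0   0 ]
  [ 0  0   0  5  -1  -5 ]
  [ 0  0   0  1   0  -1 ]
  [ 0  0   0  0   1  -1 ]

[[1, 4, -2, 0, 0, 0], [0, 0, 0, 1, 0, 0], [0, 0, 0, 0, 1, 0], [0, 0, 0, 0, 0, 1]]

Multiply R2 by 1/5.
  [ 1  4  -2  0     0   0 ]
  [ 0  0   0  1  -1/5  -1 ]
  [ 0  0   0  1     0  -1 ]
  [ 0  0   0  0     1  -1 ]
Subtract R2 from R3.
  [ 1  4  -2  0     0   0 ]
  [ 0  0   0  1  -1/5  -1 ]
  [ 0  0   0  0   1/5   0 ]
  [ 0  0   0  0     1  -1 ]
Multiply R3 by 5.
  [ 1  4  -2  0     0   0 ]
  [ 0  0   0  1  -1/5  -1 ]
  [ 0  0   0  0     1   0 ]
  [ 0  0   0  0     1  -1 ]
Subtract R3 from R4.
  [ 1  4  -2  0     0   0 ]
  [ 0  0   0  1  -1/5  -1 ]
  [ 0  0   0  0     1   0 ]
  [ 0  0   0  0     0  -1 ]
Multiply R4 by -1.
  [ 1  4  -2  0     0   0 ]
  [ 0  0   0  1  -1/5  -1 ]
  [ 0  0   0  0     1   0 ]
  [ 0  0   0  0     0   1 ]
Add R4 to R2.
  [ 1  4  -2  0     0  0 ]
  [ 0  0   0  1  -1/5  0 ]
  [ 0  0   0  0     1  0 ]
  [ 0  0   0  0     0  1 ]
Add 1/5 times R3 to R2.
  [ 1  4  -2  0  0  0 ]
  [ 0  0   0  1  0  0 ]
  [ 0  0   0  0  1  0 ]
  [ 0  0   0  0  0  1 ]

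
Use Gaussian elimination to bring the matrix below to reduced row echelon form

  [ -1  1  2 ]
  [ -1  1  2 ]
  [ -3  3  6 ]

r1 -> -1·r1
  [  1  -1  -2 ]
  [ -1   1   2 ]
  [ -3   3   6 ]
r2 -> r2 + r1
  [  1  -1  -2 ]
  [  0   0   0 ]
  [ -3   3   6 ]
r3 -> r3 + 3·r1
  [ 1  -1  -2 ]
  [ 0   0   0 ]
  [ 0   0   0 ]

[[1, -1, -2], [0, 0, 0], [0, 0, 0]]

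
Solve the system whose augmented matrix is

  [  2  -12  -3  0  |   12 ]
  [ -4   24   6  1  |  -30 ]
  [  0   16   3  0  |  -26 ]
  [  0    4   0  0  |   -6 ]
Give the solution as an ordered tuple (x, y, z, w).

ρ1 := 1/2·ρ1
  [  1  -6  -3/2  0  |    6 ]
  [ -4  24     6  1  |  -30 ]
  [  0  16     3  0  |  -26 ]
  [  0   4     0  0  |   -6 ]
ρ2 := ρ2 + 4·ρ1
  [ 1  -6  -3/2  0  |    6 ]
  [ 0   0     0  1  |   -6 ]
  [ 0  16     3  0  |  -26 ]
  [ 0   4     0  0  |   -6 ]
ρ2 <=> ρ3
  [ 1  -6  -3/2  0  |    6 ]
  [ 0  16     3  0  |  -26 ]
  [ 0   0     0  1  |   -6 ]
  [ 0   4     0  0  |   -6 ]
ρ2 := 1/16·ρ2
  [ 1  -6  -3/2  0  |      6 ]
  [ 0   1  3/16  0  |  -13/8 ]
  [ 0   0     0  1  |     -6 ]
  [ 0   4     0  0  |     -6 ]
ρ4 := ρ4 − 4·ρ2
  [ 1  -6  -3/2  0  |      6 ]
  [ 0   1  3/16  0  |  -13/8 ]
  [ 0   0     0  1  |     -6 ]
  [ 0   0  -3/4  0  |    1/2 ]
ρ3 <=> ρ4
  [ 1  -6  -3/2  0  |      6 ]
  [ 0   1  3/16  0  |  -13/8 ]
  [ 0   0  -3/4  0  |    1/2 ]
  [ 0   0     0  1  |     -6 ]
ρ3 := -4/3·ρ3
  [ 1  -6  -3/2  0  |      6 ]
  [ 0   1  3/16  0  |  -13/8 ]
  [ 0   0     1  0  |   -2/3 ]
  [ 0   0     0  1  |     -6 ]
ρ2 := ρ2 − 3/16·ρ3
  [ 1  -6  -3/2  0  |     6 ]
  [ 0   1     0  0  |  -3/2 ]
  [ 0   0     1  0  |  -2/3 ]
  [ 0   0     0  1  |    -6 ]
ρ1 := ρ1 + 3/2·ρ3
  [ 1  -6  0  0  |     5 ]
  [ 0   1  0  0  |  -3/2 ]
  [ 0   0  1  0  |  -2/3 ]
  [ 0   0  0  1  |    -6 ]
ρ1 := ρ1 + 6·ρ2
  [ 1  0  0  0  |    -4 ]
  [ 0  1  0  0  |  -3/2 ]
  [ 0  0  1  0  |  -2/3 ]
  [ 0  0  0  1  |    -6 ]
Reading off the last column: x = -4, y = -3/2, z = -2/3, w = -6.

(-4, -3/2, -2/3, -6)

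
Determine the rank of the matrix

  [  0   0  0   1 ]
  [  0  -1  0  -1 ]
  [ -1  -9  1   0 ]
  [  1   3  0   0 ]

rank = 4

r1 <=> r3
  [ -1  -9  1   0 ]
  [  0  -1  0  -1 ]
  [  0   0  0   1 ]
  [  1   3  0   0 ]
r1 ← -1·r1
  [ 1   9  -1   0 ]
  [ 0  -1   0  -1 ]
  [ 0   0   0   1 ]
  [ 1   3   0   0 ]
r4 ← r4 − r1
  [ 1   9  -1   0 ]
  [ 0  -1   0  -1 ]
  [ 0   0   0   1 ]
  [ 0  -6   1   0 ]
r2 ← -1·r2
  [ 1   9  -1  0 ]
  [ 0   1   0  1 ]
  [ 0   0   0  1 ]
  [ 0  -6   1  0 ]
r4 ← r4 + 6·r2
  [ 1  9  -1  0 ]
  [ 0  1   0  1 ]
  [ 0  0   0  1 ]
  [ 0  0   1  6 ]
r3 <=> r4
  [ 1  9  -1  0 ]
  [ 0  1   0  1 ]
  [ 0  0   1  6 ]
  [ 0  0   0  1 ]
r3 ← r3 − 6·r4
  [ 1  9  -1  0 ]
  [ 0  1   0  1 ]
  [ 0  0   1  0 ]
  [ 0  0   0  1 ]
r2 ← r2 − r4
  [ 1  9  -1  0 ]
  [ 0  1   0  0 ]
  [ 0  0   1  0 ]
  [ 0  0   0  1 ]
r1 ← r1 + r3
  [ 1  9  0  0 ]
  [ 0  1  0  0 ]
  [ 0  0  1  0 ]
  [ 0  0  0  1 ]
r1 ← r1 − 9·r2
  [ 1  0  0  0 ]
  [ 0  1  0  0 ]
  [ 0  0  1  0 ]
  [ 0  0  0  1 ]
The reduced form has 4 nonzero rows.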